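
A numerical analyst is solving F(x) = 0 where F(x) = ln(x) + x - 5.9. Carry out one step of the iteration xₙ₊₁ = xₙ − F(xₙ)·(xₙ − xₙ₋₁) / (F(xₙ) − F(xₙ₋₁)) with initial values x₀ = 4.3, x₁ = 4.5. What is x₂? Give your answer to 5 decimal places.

F(4.3) = -0.1413850, F(4.5) = 0.1040774
x₂ = 4.5000000 − 0.1040774·(4.5000000 − 4.3000000) / (0.1040774 − (-0.1413850)) = 4.5000000 − (0.0208155)/(0.2454624) = 4.4151989

4.41520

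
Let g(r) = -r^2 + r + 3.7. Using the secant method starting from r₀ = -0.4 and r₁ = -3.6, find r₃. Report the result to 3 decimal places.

-1.315

g(-0.4) = 3.14000, g(-3.6) = -12.86000
r₂ = -3.60000 − (-12.86000)·(-3.60000 − (-0.40000)) / (-12.86000 − 3.14000) = -3.60000 − (41.15200)/(-16.00000) = -1.02800
g(-1.02800) = 1.61522
r₃ = -1.02800 − 1.61522·(-1.02800 − (-3.60000)) / (1.61522 − (-12.86000)) = -1.02800 − (4.15434)/(14.47522) = -1.31500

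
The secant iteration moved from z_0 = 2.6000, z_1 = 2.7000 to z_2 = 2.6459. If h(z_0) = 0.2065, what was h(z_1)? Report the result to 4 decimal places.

-0.2434

The secant line through (2.6000, 0.2065) and (2.7000, h(z_1)) crosses zero at z_2 = 2.6459.
So (2.6000, 0.2065), (2.7000, h(z_1)), (2.6459, 0) are collinear:
h(z_1) = 0.2065 · (2.7000 − 2.6459) / (2.6000 − 2.6459) = 0.2065 · (0.054100)/(-0.045900) = -0.243391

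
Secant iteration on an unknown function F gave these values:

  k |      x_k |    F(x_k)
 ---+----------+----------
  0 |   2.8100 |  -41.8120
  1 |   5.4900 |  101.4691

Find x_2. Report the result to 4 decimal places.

3.5921

x_2 = 5.4900 − 101.4691·(5.4900 − 2.8100) / (101.4691 − (-41.8120))
   = 5.4900 − (271.937188)/(143.281100) = 3.592072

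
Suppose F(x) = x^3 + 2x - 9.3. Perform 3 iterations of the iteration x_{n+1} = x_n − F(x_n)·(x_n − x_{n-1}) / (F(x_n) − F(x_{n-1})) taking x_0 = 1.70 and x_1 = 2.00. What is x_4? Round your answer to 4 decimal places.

1.7887

F(1.70) = -0.987000, F(2.00) = 2.700000
x_2 = 2.000000 − 2.700000·(2.000000 − 1.700000) / (2.700000 − (-0.987000)) = 2.000000 − (0.810000)/(3.687000) = 1.780309
F(1.780309) = -0.096690
x_3 = 1.780309 − (-0.096690)·(1.780309 − 2.000000) / (-0.096690 − 2.700000) = 1.780309 − (0.021242)/(-2.796690) = 1.787905
F(1.787905) = -0.008970
x_4 = 1.787905 − (-0.008970)·(1.787905 − 1.780309) / (-0.008970 − (-0.096690)) = 1.787905 − (-0.000068)/(0.087720) = 1.788681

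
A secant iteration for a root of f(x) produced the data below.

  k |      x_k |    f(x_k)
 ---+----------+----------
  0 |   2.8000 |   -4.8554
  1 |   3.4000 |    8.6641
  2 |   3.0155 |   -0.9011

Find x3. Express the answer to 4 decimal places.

3.0517

x3 = 3.0155 − (-0.9011)·(3.0155 − 3.4000) / (-0.9011 − 8.6641)
   = 3.0155 − (0.346473)/(-9.565200) = 3.051722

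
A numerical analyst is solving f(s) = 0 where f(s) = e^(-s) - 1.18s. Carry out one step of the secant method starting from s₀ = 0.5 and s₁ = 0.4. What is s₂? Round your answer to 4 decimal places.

f(0.5) = 0.016531, f(0.4) = 0.198320
s₂ = 0.400000 − 0.198320·(0.400000 − 0.500000) / (0.198320 − 0.016531) = 0.400000 − (-0.019832)/(0.181789) = 0.509093

0.5091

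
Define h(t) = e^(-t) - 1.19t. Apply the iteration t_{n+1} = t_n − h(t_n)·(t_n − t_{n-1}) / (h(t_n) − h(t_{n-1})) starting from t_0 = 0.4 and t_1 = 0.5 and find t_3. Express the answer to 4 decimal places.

0.5064

h(0.4) = 0.194320, h(0.5) = 0.011531
t_2 = 0.500000 − 0.011531·(0.500000 − 0.400000) / (0.011531 − 0.194320) = 0.500000 − (0.001153)/(-0.182789) = 0.506308
h(0.506308) = 0.000210
t_3 = 0.506308 − 0.000210·(0.506308 − 0.500000) / (0.000210 − 0.011531) = 0.506308 − (0.000001)/(-0.011321) = 0.506425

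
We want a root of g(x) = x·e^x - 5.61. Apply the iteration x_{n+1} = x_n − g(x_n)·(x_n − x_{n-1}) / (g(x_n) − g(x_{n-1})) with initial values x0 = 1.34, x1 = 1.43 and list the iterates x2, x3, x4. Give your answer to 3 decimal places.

g(1.34) = -0.49248, g(1.43) = 0.36554
x2 = 1.43000 − 0.36554·(1.43000 − 1.34000) / (0.36554 − (-0.49248)) = 1.43000 − (0.03290)/(0.85802) = 1.39166
g(1.39166) = -0.01343
x3 = 1.39166 − (-0.01343)·(1.39166 − 1.43000) / (-0.01343 − 0.36554) = 1.39166 − (0.00052)/(-0.37897) = 1.39302
g(1.39302) = -0.00035
x4 = 1.39302 − (-0.00035)·(1.39302 − 1.39166) / (-0.00035 − (-0.01343)) = 1.39302 − (0.00000)/(0.01309) = 1.39305

1.392, 1.393, 1.393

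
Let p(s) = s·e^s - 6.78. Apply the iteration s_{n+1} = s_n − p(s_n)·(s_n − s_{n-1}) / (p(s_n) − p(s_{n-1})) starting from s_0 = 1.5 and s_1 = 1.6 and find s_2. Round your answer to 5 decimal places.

1.50478

p(1.5) = -0.0574664, p(1.6) = 1.1448519
s_2 = 1.6000000 − 1.1448519·(1.6000000 − 1.5000000) / (1.1448519 − (-0.0574664)) = 1.6000000 − (0.1144852)/(1.2023183) = 1.5047796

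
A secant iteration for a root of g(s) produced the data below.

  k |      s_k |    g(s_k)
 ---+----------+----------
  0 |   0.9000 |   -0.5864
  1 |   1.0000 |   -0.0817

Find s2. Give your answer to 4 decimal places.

s2 = 1.0000 − (-0.0817)·(1.0000 − 0.9000) / (-0.0817 − (-0.5864))
   = 1.0000 − (-0.008170)/(0.504700) = 1.016188

1.0162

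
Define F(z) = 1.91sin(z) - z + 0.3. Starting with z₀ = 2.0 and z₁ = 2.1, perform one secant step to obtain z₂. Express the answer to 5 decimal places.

2.01955

F(2.0) = 0.0367581, F(2.1) = -0.1512701
z₂ = 2.1000000 − (-0.1512701)·(2.1000000 − 2.0000000) / (-0.1512701 − 0.0367581) = 2.1000000 − (-0.0151270)/(-0.1880282) = 2.0195492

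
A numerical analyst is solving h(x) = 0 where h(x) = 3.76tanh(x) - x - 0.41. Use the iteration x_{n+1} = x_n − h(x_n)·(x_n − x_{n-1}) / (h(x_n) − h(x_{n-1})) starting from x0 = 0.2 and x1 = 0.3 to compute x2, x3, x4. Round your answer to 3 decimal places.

0.148, 0.150, 0.150

h(0.2) = 0.13213, h(0.3) = 0.38534
x2 = 0.30000 − 0.38534·(0.30000 − 0.20000) / (0.38534 − 0.13213) = 0.30000 − (0.03853)/(0.25320) = 0.14782
h(0.14782) = -0.00604
x3 = 0.14782 − (-0.00604)·(0.14782 − 0.30000) / (-0.00604 − 0.38534) = 0.14782 − (0.00092)/(-0.39138) = 0.15016
h(0.15016) = 0.00025
x4 = 0.15016 − 0.00025·(0.15016 − 0.14782) / (0.00025 − (-0.00604)) = 0.15016 − (0.00000)/(0.00629) = 0.15007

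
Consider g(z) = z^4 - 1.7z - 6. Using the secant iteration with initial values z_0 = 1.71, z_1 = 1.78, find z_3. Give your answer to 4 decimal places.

g(1.71) = -0.356639, g(1.78) = 1.012759
z_2 = 1.780000 − 1.012759·(1.780000 − 1.710000) / (1.012759 − (-0.356639)) = 1.780000 − (0.070893)/(1.369398) = 1.728230
g(1.728230) = -0.017134
z_3 = 1.728230 − (-0.017134)·(1.728230 − 1.780000) / (-0.017134 − 1.012759) = 1.728230 − (0.000887)/(-1.029893) = 1.729092

1.7291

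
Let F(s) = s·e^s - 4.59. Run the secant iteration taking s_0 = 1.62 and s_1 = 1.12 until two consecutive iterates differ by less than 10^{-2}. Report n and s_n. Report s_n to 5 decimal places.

n = 4, s_n = 1.27821

F(1.62) = 3.5960063, F(1.12) = -1.1573633
s_2 = 1.1200000 − (-1.1573633)·(-0.5000000)/(-4.7533696) = 1.2417414;  |Δ| = 0.1217414
F(1.2417414) = -0.2915432
s_3 = 1.2417414 − (-0.2915432)·(0.1217414)/(0.8658200) = 1.2827347;  |Δ| = 0.0409934
F(1.2827347) = 0.0361685
s_4 = 1.2827347 − 0.0361685·(0.0409934)/(0.3277118) = 1.2782104;  |Δ| = 0.0045243
|s_4 − s_3| = 0.0045243 < 10^{-2}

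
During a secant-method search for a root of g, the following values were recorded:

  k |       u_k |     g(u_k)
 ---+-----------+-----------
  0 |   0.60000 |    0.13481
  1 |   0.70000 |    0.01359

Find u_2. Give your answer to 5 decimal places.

0.71121

u_2 = 0.70000 − 0.01359·(0.70000 − 0.60000) / (0.01359 − 0.13481)
   = 0.70000 − (0.0013590)/(-0.1212200) = 0.7112110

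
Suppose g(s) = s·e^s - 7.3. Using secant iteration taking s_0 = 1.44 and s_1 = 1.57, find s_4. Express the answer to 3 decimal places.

g(1.44) = -1.22220, g(1.57) = 0.24644
s_2 = 1.57000 − 0.24644·(1.57000 − 1.44000) / (0.24644 − (-1.22220)) = 1.57000 − (0.03204)/(1.46864) = 1.54819
g(1.54819) = -0.01899
s_3 = 1.54819 − (-0.01899)·(1.54819 − 1.57000) / (-0.01899 − 0.24644) = 1.54819 − (0.00041)/(-0.26543) = 1.54975
g(1.54975) = -0.00027
s_4 = 1.54975 − (-0.00027)·(1.54975 − 1.54819) / (-0.00027 − (-0.01899)) = 1.54975 − (0.00000)/(0.01872) = 1.54977

1.550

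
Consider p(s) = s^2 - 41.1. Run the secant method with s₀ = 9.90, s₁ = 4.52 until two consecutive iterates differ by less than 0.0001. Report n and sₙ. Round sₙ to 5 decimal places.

p(9.90) = 56.9100000, p(4.52) = -20.6696000
s₂ = 4.5200000 − (-20.6696000)·(-5.3800000)/(-77.5796000) = 5.9533981;  |Δ| = 1.4333981
p(5.9533981) = -5.6570516
s₃ = 5.9533981 − (-5.6570516)·(1.4333981)/(15.0125484) = 6.4935333;  |Δ| = 0.5401353
p(6.4935333) = 1.0659749
s₄ = 6.4935333 − 1.0659749·(0.5401353)/(6.7230265) = 6.4078917;  |Δ| = 0.0856416
p(6.4078917) = -0.0389236
s₅ = 6.4078917 − (-0.0389236)·(-0.0856416)/(-1.1048985) = 6.4109087;  |Δ| = 0.0030170
p(6.4109087) = -0.0002493
s₆ = 6.4109087 − (-0.0002493)·(0.0030170)/(0.0386743) = 6.4109282;  |Δ| = 0.0000194
|s₆ − s₅| = 0.0000194 < 0.0001

n = 6, sₙ = 6.41093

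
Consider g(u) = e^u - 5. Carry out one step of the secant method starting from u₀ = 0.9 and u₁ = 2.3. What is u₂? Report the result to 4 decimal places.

g(0.9) = -2.540397, g(2.3) = 4.974182
u₂ = 2.300000 − 4.974182·(2.300000 − 0.900000) / (4.974182 − (-2.540397)) = 2.300000 − (6.963855)/(7.514579) = 1.373287

1.3733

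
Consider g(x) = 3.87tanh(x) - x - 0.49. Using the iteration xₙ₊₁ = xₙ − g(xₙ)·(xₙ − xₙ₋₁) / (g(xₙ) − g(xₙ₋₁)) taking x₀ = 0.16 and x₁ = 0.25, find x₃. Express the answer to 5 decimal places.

0.17303

g(0.16) = -0.0360303, g(0.25) = 0.2078352
x₂ = 0.2500000 − 0.2078352·(0.2500000 − 0.1600000) / (0.2078352 − (-0.0360303)) = 0.2500000 − (0.0187052)/(0.2438655) = 0.1732972
g(0.1732972) = 0.0007289
x₃ = 0.1732972 − 0.0007289·(0.1732972 − 0.2500000) / (0.0007289 − 0.2078352) = 0.1732972 − (-0.0000559)/(-0.2071063) = 0.1730272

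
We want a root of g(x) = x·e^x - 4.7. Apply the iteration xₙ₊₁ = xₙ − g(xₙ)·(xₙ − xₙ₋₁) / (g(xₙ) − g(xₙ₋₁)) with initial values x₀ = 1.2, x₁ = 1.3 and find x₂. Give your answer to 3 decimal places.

g(1.2) = -0.71586, g(1.3) = 0.07009
x₂ = 1.30000 − 0.07009·(1.30000 − 1.20000) / (0.07009 − (-0.71586)) = 1.30000 − (0.00701)/(0.78595) = 1.29108

1.291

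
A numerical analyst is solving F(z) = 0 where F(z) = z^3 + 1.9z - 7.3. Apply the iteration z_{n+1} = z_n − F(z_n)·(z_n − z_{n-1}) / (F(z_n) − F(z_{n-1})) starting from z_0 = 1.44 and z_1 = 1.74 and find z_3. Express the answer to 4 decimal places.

1.6163

F(1.44) = -1.578016, F(1.74) = 1.274024
z_2 = 1.740000 − 1.274024·(1.740000 − 1.440000) / (1.274024 − (-1.578016)) = 1.740000 − (0.382207)/(2.852040) = 1.605988
F(1.605988) = -0.106461
z_3 = 1.605988 − (-0.106461)·(1.605988 − 1.740000) / (-0.106461 − 1.274024) = 1.605988 − (0.014267)/(-1.380485) = 1.616323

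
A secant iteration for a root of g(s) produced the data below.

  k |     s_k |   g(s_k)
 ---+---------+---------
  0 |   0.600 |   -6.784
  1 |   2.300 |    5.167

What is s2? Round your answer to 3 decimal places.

1.565

s2 = 2.300 − 5.167·(2.300 − 0.600) / (5.167 − (-6.784))
   = 2.300 − (8.78390)/(11.95100) = 1.56501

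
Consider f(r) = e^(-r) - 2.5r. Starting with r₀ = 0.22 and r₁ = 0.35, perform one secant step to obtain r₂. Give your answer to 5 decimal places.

f(0.22) = 0.2525188, f(0.35) = -0.1703119
r₂ = 0.3500000 − (-0.1703119)·(0.3500000 − 0.2200000) / (-0.1703119 − 0.2525188) = 0.3500000 − (-0.0221405)/(-0.4228307) = 0.2976373

0.29764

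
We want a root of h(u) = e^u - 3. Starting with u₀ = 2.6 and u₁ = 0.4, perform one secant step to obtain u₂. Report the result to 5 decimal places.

0.67715

h(2.6) = 10.4637380, h(0.4) = -1.5081753
u₂ = 0.4000000 − (-1.5081753)·(0.4000000 − 2.6000000) / (-1.5081753 − 10.4637380) = 0.4000000 − (3.3179857)/(-11.9719133) = 0.6771475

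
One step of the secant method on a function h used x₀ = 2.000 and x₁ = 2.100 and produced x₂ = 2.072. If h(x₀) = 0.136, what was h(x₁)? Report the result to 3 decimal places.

-0.053

The secant line through (2.000, 0.136) and (2.100, h(x₁)) crosses zero at x₂ = 2.072.
So (2.000, 0.136), (2.100, h(x₁)), (2.072, 0) are collinear:
h(x₁) = 0.136 · (2.100 − 2.072) / (2.000 − 2.072) = 0.136 · (0.02800)/(-0.07200) = -0.05289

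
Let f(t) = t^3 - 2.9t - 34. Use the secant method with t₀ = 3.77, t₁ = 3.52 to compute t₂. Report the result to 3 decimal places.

f(3.77) = 8.64963, f(3.52) = -0.59379
t₂ = 3.52000 − (-0.59379)·(3.52000 − 3.77000) / (-0.59379 − 8.64963) = 3.52000 − (0.14845)/(-9.24343) = 3.53606

3.536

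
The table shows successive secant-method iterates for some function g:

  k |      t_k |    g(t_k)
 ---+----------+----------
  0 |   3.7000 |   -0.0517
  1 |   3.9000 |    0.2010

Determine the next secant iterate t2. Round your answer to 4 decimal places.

t2 = 3.9000 − 0.2010·(3.9000 − 3.7000) / (0.2010 − (-0.0517))
   = 3.9000 − (0.040200)/(0.252700) = 3.740918

3.7409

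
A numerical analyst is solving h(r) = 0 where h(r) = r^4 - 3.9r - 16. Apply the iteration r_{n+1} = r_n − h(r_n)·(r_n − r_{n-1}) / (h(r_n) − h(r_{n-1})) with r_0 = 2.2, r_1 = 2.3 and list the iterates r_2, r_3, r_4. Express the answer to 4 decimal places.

2.2277, 2.2291, 2.2292

h(2.2) = -1.154400, h(2.3) = 3.014100
r_2 = 2.300000 − 3.014100·(2.300000 − 2.200000) / (3.014100 − (-1.154400)) = 2.300000 − (0.301410)/(4.168500) = 2.227693
h(2.227693) = -0.060427
r_3 = 2.227693 − (-0.060427)·(2.227693 − 2.300000) / (-0.060427 − 3.014100) = 2.227693 − (0.004369)/(-3.074527) = 2.229115
h(2.229115) = -0.003066
r_4 = 2.229115 − (-0.003066)·(2.229115 − 2.227693) / (-0.003066 − (-0.060427)) = 2.229115 − (-0.000004)/(0.057361) = 2.229191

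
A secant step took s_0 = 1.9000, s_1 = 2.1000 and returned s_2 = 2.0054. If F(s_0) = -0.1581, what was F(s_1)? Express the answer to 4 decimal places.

The secant line through (1.9000, -0.1581) and (2.1000, F(s_1)) crosses zero at s_2 = 2.0054.
So (1.9000, -0.1581), (2.1000, F(s_1)), (2.0054, 0) are collinear:
F(s_1) = -0.1581 · (2.1000 − 2.0054) / (1.9000 − 2.0054) = -0.1581 · (0.094600)/(-0.105400) = 0.141900

0.1419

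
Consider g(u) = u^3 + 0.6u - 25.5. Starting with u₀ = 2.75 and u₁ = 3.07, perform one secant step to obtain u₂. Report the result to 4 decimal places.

2.8673

g(2.75) = -3.053125, g(3.07) = 5.276443
u₂ = 3.070000 − 5.276443·(3.070000 − 2.750000) / (5.276443 − (-3.053125)) = 3.070000 − (1.688462)/(8.329568) = 2.867293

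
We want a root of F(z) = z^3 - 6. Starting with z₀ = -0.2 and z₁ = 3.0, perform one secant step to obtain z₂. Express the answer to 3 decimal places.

F(-0.2) = -6.00800, F(3.0) = 21.00000
z₂ = 3.00000 − 21.00000·(3.00000 − (-0.20000)) / (21.00000 − (-6.00800)) = 3.00000 − (67.20000)/(27.00800) = 0.51185

0.512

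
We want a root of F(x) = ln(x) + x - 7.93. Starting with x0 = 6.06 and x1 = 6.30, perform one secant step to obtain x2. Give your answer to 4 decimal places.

6.1188

F(6.06) = -0.068290, F(6.30) = 0.210550
x2 = 6.300000 − 0.210550·(6.300000 − 6.060000) / (0.210550 − (-0.068290)) = 6.300000 − (0.050532)/(0.278840) = 6.118778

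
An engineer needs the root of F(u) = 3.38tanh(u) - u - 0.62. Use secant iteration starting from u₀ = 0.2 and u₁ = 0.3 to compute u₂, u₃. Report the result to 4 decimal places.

0.2703, 0.2695

F(0.2) = -0.152871, F(0.3) = 0.064637
u₂ = 0.300000 − 0.064637·(0.300000 − 0.200000) / (0.064637 − (-0.152871)) = 0.300000 − (0.006464)/(0.217508) = 0.270283
F(0.270283) = 0.001659
u₃ = 0.270283 − 0.001659·(0.270283 − 0.300000) / (0.001659 − 0.064637) = 0.270283 − (-0.000049)/(-0.062977) = 0.269500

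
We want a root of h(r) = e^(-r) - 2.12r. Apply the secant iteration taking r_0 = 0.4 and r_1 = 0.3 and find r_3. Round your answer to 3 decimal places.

0.337

h(0.4) = -0.17768, h(0.3) = 0.10482
r_2 = 0.30000 − 0.10482·(0.30000 − 0.40000) / (0.10482 − (-0.17768)) = 0.30000 − (-0.01048)/(0.28250) = 0.33710
h(0.33710) = -0.00083
r_3 = 0.33710 − (-0.00083)·(0.33710 − 0.30000) / (-0.00083 − 0.10482) = 0.33710 − (-0.00003)/(-0.10564) = 0.33681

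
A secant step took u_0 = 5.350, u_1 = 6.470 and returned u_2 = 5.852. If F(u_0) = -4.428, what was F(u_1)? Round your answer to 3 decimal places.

The secant line through (5.350, -4.428) and (6.470, F(u_1)) crosses zero at u_2 = 5.852.
So (5.350, -4.428), (6.470, F(u_1)), (5.852, 0) are collinear:
F(u_1) = -4.428 · (6.470 − 5.852) / (5.350 − 5.852) = -4.428 · (0.61800)/(-0.50200) = 5.45120

5.451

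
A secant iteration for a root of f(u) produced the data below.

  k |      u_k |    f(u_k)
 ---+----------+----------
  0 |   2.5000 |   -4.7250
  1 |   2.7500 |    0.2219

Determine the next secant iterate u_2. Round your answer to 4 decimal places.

2.7388

u_2 = 2.7500 − 0.2219·(2.7500 − 2.5000) / (0.2219 − (-4.7250))
   = 2.7500 − (0.055475)/(4.946900) = 2.738786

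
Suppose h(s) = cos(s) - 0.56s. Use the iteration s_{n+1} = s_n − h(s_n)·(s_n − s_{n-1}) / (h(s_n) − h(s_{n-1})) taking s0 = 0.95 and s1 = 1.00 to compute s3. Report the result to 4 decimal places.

h(0.95) = 0.049683, h(1.00) = -0.019698
s2 = 1.000000 − (-0.019698)·(1.000000 − 0.950000) / (-0.019698 − 0.049683) = 1.000000 − (-0.000985)/(-0.069381) = 0.985805
h(0.985805) = 0.000142
s3 = 0.985805 − 0.000142·(0.985805 − 1.000000) / (0.000142 − (-0.019698)) = 0.985805 − (-0.000002)/(0.019840) = 0.985906

0.9859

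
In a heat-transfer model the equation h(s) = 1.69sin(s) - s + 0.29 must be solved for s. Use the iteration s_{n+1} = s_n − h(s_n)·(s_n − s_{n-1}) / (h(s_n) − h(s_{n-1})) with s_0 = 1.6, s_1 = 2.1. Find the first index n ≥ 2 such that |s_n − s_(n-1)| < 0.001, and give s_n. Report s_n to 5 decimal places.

h(1.6) = 0.3792794, h(2.1) = -0.3511762
s_2 = 2.1000000 − (-0.3511762)·(0.5000000)/(-0.7304556) = 1.8596184;  |Δ| = 0.2403816
h(1.8596184) = 0.0503819
s_3 = 1.8596184 − 0.0503819·(-0.2403816)/(0.4015581) = 1.8897781;  |Δ| = 0.0301597
h(1.8897781) = 0.0049702
s_4 = 1.8897781 − 0.0049702·(0.0301597)/(-0.0454117) = 1.8930790;  |Δ| = 0.0033009
h(1.8930790) = -0.0000889
s_5 = 1.8930790 − (-0.0000889)·(0.0033009)/(-0.0050591) = 1.8930210;  |Δ| = 0.0000580
|s_5 − s_4| = 0.0000580 < 0.001

n = 5, s_n = 1.89302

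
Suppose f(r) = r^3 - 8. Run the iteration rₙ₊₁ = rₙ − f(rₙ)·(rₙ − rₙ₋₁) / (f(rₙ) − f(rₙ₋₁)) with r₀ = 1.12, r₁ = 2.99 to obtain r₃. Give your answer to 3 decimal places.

1.843

f(1.12) = -6.59507, f(2.99) = 18.73090
r₂ = 2.99000 − 18.73090·(2.99000 − 1.12000) / (18.73090 − (-6.59507)) = 2.99000 − (35.02678)/(25.32597) = 1.60696
f(1.60696) = -3.85030
r₃ = 1.60696 − (-3.85030)·(1.60696 − 2.99000) / (-3.85030 − 18.73090) = 1.60696 − (5.32511)/(-22.58120) = 1.84278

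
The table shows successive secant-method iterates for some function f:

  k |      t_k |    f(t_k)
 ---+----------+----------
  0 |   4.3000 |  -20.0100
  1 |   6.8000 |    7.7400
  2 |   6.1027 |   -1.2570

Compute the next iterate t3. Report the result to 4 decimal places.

t3 = 6.1027 − (-1.2570)·(6.1027 − 6.8000) / (-1.2570 − 7.7400)
   = 6.1027 − (0.876506)/(-8.997000) = 6.200122

6.2001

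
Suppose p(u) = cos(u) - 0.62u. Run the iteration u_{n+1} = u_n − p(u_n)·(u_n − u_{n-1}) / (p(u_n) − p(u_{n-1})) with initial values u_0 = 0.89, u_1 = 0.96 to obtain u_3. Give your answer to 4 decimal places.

p(0.89) = 0.077612, p(0.96) = -0.021680
u_2 = 0.960000 − (-0.021680)·(0.960000 − 0.890000) / (-0.021680 − 0.077612) = 0.960000 − (-0.001518)/(-0.099292) = 0.944716
p(0.944716) = 0.000249
u_3 = 0.944716 − 0.000249·(0.944716 − 0.960000) / (0.000249 − (-0.021680)) = 0.944716 − (-0.000004)/(0.021929) = 0.944890

0.9449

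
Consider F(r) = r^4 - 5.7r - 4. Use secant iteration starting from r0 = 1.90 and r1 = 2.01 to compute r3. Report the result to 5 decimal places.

F(1.90) = -1.7979000, F(2.01) = 0.8654080
r2 = 2.0100000 − 0.8654080·(2.0100000 − 1.9000000) / (0.8654080 − (-1.7979000)) = 2.0100000 − (0.0951949)/(2.6633080) = 1.9742569
F(1.9742569) = -0.0612746
r3 = 1.9742569 − (-0.0612746)·(1.9742569 − 2.0100000) / (-0.0612746 − 0.8654080) = 1.9742569 − (0.0021901)/(-0.9266826) = 1.9766203

1.97662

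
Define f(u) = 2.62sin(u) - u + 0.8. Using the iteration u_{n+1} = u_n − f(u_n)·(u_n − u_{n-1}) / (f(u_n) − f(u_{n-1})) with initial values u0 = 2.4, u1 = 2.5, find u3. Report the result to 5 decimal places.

2.45692

f(2.4) = 0.1697135, f(2.5) = -0.1320030
u2 = 2.5000000 − (-0.1320030)·(2.5000000 − 2.4000000) / (-0.1320030 − 0.1697135) = 2.5000000 − (-0.0132003)/(-0.3017165) = 2.4562493
f(2.4562493) = 0.0020504
u3 = 2.4562493 − 0.0020504·(2.4562493 − 2.5000000) / (0.0020504 − (-0.1320030)) = 2.4562493 − (-0.0000897)/(0.1340534) = 2.4569185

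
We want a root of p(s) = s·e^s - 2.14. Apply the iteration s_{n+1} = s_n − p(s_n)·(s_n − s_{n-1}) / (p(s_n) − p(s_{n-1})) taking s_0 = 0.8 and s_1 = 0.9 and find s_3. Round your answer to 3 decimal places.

0.884

p(0.8) = -0.35957, p(0.9) = 0.07364
s_2 = 0.90000 − 0.07364·(0.90000 − 0.80000) / (0.07364 − (-0.35957)) = 0.90000 − (0.00736)/(0.43321) = 0.88300
p(0.88300) = -0.00478
s_3 = 0.88300 − (-0.00478)·(0.88300 − 0.90000) / (-0.00478 − 0.07364) = 0.88300 − (0.00008)/(-0.07842) = 0.88404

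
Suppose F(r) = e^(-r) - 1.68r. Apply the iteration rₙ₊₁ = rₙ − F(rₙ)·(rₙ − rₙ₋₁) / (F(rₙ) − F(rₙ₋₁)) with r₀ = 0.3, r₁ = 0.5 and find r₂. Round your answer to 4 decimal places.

F(0.3) = 0.236818, F(0.5) = -0.233469
r₂ = 0.500000 − (-0.233469)·(0.500000 − 0.300000) / (-0.233469 − 0.236818) = 0.500000 − (-0.046694)/(-0.470288) = 0.400712

0.4007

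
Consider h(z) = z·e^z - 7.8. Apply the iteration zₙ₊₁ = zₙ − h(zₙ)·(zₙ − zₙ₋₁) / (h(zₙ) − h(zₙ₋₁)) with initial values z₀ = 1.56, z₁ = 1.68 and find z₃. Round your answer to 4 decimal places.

h(1.56) = -0.376239, h(1.68) = 1.214134
z₂ = 1.680000 − 1.214134·(1.680000 − 1.560000) / (1.214134 − (-0.376239)) = 1.680000 − (0.145696)/(1.590373) = 1.588389
h(1.588389) = -0.023481
z₃ = 1.588389 − (-0.023481)·(1.588389 − 1.680000) / (-0.023481 − 1.214134) = 1.588389 − (0.002151)/(-1.237615) = 1.590127

1.5901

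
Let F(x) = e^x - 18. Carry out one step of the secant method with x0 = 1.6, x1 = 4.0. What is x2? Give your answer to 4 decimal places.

F(1.6) = -13.046968, F(4.0) = 36.598150
x2 = 4.000000 − 36.598150·(4.000000 − 1.600000) / (36.598150 − (-13.046968)) = 4.000000 − (87.835560)/(49.645118) = 2.230731

2.2307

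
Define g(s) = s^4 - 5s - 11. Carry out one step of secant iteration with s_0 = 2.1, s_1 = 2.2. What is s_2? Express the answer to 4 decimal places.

g(2.1) = -2.051900, g(2.2) = 1.425600
s_2 = 2.200000 − 1.425600·(2.200000 − 2.100000) / (1.425600 − (-2.051900)) = 2.200000 − (0.142560)/(3.477500) = 2.159005

2.1590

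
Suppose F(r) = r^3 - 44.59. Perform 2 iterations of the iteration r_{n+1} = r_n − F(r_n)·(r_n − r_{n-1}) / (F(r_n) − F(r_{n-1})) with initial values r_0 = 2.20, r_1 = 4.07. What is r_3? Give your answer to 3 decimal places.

3.514

F(2.20) = -33.94200, F(4.07) = 22.82914
r_2 = 4.07000 − 22.82914·(4.07000 − 2.20000) / (22.82914 − (-33.94200)) = 4.07000 − (42.69050)/(56.77114) = 3.31802
F(3.31802) = -8.06091
r_3 = 3.31802 − (-8.06091)·(3.31802 − 4.07000) / (-8.06091 − 22.82914) = 3.31802 − (6.06161)/(-30.89005) = 3.51426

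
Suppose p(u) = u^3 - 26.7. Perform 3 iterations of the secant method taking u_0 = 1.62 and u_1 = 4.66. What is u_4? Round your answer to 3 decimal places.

3.071

p(1.62) = -22.44847, p(4.66) = 74.49470
u_2 = 4.66000 − 74.49470·(4.66000 − 1.62000) / (74.49470 − (-22.44847)) = 4.66000 − (226.46388)/(96.94317) = 2.32395
p(2.32395) = -14.14891
u_3 = 2.32395 − (-14.14891)·(2.32395 − 4.66000) / (-14.14891 − 74.49470) = 2.32395 − (33.05252)/(-88.64360) = 2.69682
p(2.69682) = -7.08642
u_4 = 2.69682 − (-7.08642)·(2.69682 − 2.32395) / (-7.08642 − (-14.14891)) = 2.69682 − (-2.64231)/(7.06249) = 3.07096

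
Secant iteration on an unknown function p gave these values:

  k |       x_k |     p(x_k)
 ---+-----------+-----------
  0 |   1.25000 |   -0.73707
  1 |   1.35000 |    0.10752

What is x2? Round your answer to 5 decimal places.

1.33727

x2 = 1.35000 − 0.10752·(1.35000 − 1.25000) / (0.10752 − (-0.73707))
   = 1.35000 − (0.0107520)/(0.8445900) = 1.3372696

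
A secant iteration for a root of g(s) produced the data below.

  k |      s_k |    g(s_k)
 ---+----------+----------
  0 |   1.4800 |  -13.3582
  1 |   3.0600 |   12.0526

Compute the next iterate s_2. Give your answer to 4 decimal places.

2.3106

s_2 = 3.0600 − 12.0526·(3.0600 − 1.4800) / (12.0526 − (-13.3582))
   = 3.0600 − (19.043108)/(25.410800) = 2.310590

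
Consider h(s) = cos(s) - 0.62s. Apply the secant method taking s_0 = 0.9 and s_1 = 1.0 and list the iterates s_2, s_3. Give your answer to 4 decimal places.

0.9444, 0.9449

h(0.9) = 0.063610, h(1.0) = -0.079698
s_2 = 1.000000 − (-0.079698)·(1.000000 − 0.900000) / (-0.079698 − 0.063610) = 1.000000 − (-0.007970)/(-0.143308) = 0.944387
h(0.944387) = 0.000720
s_3 = 0.944387 − 0.000720·(0.944387 − 1.000000) / (0.000720 − (-0.079698)) = 0.944387 − (-0.000040)/(0.080417) = 0.944885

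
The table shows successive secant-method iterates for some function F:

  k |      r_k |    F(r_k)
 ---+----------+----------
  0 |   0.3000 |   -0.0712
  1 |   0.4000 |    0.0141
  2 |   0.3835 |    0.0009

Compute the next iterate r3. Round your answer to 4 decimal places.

0.3824

r3 = 0.3835 − 0.0009·(0.3835 − 0.4000) / (0.0009 − 0.0141)
   = 0.3835 − (-0.000015)/(-0.013200) = 0.382375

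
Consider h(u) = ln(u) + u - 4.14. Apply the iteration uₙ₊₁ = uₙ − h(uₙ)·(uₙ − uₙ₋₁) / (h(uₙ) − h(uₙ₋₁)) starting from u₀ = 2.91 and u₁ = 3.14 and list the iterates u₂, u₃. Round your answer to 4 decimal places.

h(2.91) = -0.161847, h(3.14) = 0.144223
u₂ = 3.140000 − 0.144223·(3.140000 − 2.910000) / (0.144223 − (-0.161847)) = 3.140000 − (0.033171)/(0.306070) = 3.031622
h(3.031622) = 0.000720
u₃ = 3.031622 − 0.000720·(3.031622 − 3.140000) / (0.000720 − 0.144223) = 3.031622 − (-0.000078)/(-0.143503) = 3.031078

3.0316, 3.0311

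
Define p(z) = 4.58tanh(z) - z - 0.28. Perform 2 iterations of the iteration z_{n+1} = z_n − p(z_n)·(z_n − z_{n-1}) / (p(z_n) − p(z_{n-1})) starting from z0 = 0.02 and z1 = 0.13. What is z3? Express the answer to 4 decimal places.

p(0.02) = -0.208412, p(0.13) = 0.182068
z2 = 0.130000 − 0.182068·(0.130000 − 0.020000) / (0.182068 − (-0.208412)) = 0.130000 − (0.020028)/(0.390481) = 0.078711
p(0.078711) = 0.001041
z3 = 0.078711 − 0.001041·(0.078711 − 0.130000) / (0.001041 − 0.182068) = 0.078711 − (-0.000053)/(-0.181027) = 0.078416

0.0784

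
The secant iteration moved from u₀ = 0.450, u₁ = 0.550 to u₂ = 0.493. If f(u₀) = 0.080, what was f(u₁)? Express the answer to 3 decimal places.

-0.106

The secant line through (0.450, 0.080) and (0.550, f(u₁)) crosses zero at u₂ = 0.493.
So (0.450, 0.080), (0.550, f(u₁)), (0.493, 0) are collinear:
f(u₁) = 0.080 · (0.550 − 0.493) / (0.450 − 0.493) = 0.080 · (0.05700)/(-0.04300) = -0.10605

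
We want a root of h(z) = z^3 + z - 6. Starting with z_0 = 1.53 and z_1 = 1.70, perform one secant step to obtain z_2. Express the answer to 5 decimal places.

h(1.53) = -0.8884230, h(1.70) = 0.6130000
z_2 = 1.7000000 − 0.6130000·(1.7000000 − 1.5300000) / (0.6130000 − (-0.8884230)) = 1.7000000 − (0.1042100)/(1.5014230) = 1.6305925

1.63059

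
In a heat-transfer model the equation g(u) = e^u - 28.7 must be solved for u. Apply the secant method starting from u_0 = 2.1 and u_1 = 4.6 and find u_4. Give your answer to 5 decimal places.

g(2.1) = -20.5338301, g(4.6) = 70.7843156
u_2 = 4.6000000 − 70.7843156·(4.6000000 − 2.1000000) / (70.7843156 − (-20.5338301)) = 4.6000000 − (176.9607891)/(91.3181457) = 2.6621509
g(2.6621509) = -14.3729283
u_3 = 2.6621509 − (-14.3729283)·(2.6621509 − 4.6000000) / (-14.3729283 − 70.7843156) = 2.6621509 − (27.8525666)/(-85.1572440) = 2.9892231
g(2.9892231) = -8.8297614
u_4 = 2.9892231 − (-8.8297614)·(2.9892231 − 2.6621509) / (-8.8297614 − (-14.3729283)) = 2.9892231 − (-2.8879694)/(5.5431669) = 3.5102194

3.51022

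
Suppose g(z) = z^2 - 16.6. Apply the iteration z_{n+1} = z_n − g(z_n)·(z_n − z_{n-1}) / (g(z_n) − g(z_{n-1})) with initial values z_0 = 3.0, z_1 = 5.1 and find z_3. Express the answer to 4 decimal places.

4.0589

g(3.0) = -7.600000, g(5.1) = 9.410000
z_2 = 5.100000 − 9.410000·(5.100000 − 3.000000) / (9.410000 − (-7.600000)) = 5.100000 − (19.761000)/(17.010000) = 3.938272
g(3.938272) = -1.090017
z_3 = 3.938272 − (-1.090017)·(3.938272 − 5.100000) / (-1.090017 − 9.410000) = 3.938272 − (1.266303)/(-10.500017) = 4.058872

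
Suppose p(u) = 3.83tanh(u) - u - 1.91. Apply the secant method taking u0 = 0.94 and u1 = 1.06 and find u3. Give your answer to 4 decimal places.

0.9878

p(0.94) = -0.034099, p(1.06) = 0.039093
u2 = 1.060000 − 0.039093·(1.060000 − 0.940000) / (0.039093 − (-0.034099)) = 1.060000 − (0.004691)/(0.073191) = 0.995906
p(0.995906) = 0.004394
u3 = 0.995906 − 0.004394·(0.995906 − 1.060000) / (0.004394 − 0.039093) = 0.995906 − (-0.000282)/(-0.034699) = 0.987790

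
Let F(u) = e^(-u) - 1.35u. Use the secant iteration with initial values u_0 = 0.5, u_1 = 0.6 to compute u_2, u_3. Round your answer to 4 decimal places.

0.4645, 0.4652

F(0.5) = -0.068469, F(0.6) = -0.261188
u_2 = 0.600000 − (-0.261188)·(0.600000 − 0.500000) / (-0.261188 − (-0.068469)) = 0.600000 − (-0.026119)/(-0.192719) = 0.464472
F(0.464472) = 0.001430
u_3 = 0.464472 − 0.001430·(0.464472 − 0.600000) / (0.001430 − (-0.261188)) = 0.464472 − (-0.000194)/(0.262618) = 0.465210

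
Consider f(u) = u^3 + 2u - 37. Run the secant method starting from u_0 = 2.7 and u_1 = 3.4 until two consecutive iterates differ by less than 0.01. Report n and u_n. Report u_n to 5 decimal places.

f(2.7) = -11.9170000, f(3.4) = 9.1040000
u_2 = 3.4000000 − 9.1040000·(0.7000000)/(21.0210000) = 3.0968365;  |Δ| = 0.3031635
f(3.0968365) = -1.1064378
u_3 = 3.0968365 − (-1.1064378)·(-0.3031635)/(-10.2104378) = 3.1296883;  |Δ| = 0.0328518
f(3.1296883) = -0.0854858
u_4 = 3.1296883 − (-0.0854858)·(0.0328518)/(1.0209520) = 3.1324391;  |Δ| = 0.0027507
|u_4 − u_3| = 0.0027507 < 0.01

n = 4, u_n = 3.13244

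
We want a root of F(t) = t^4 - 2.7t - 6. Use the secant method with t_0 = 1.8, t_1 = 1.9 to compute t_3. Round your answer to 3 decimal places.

F(1.8) = -0.36240, F(1.9) = 1.90210
t_2 = 1.90000 − 1.90210·(1.90000 − 1.80000) / (1.90210 − (-0.36240)) = 1.90000 − (0.19021)/(2.26450) = 1.81600
F(1.81600) = -0.02727
t_3 = 1.81600 − (-0.02727)·(1.81600 − 1.90000) / (-0.02727 − 1.90210) = 1.81600 − (0.00229)/(-1.92937) = 1.81719

1.817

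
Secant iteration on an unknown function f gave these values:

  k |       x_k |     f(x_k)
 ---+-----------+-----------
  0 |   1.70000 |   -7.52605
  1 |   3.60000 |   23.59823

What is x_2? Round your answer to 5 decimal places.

2.15943

x_2 = 3.60000 − 23.59823·(3.60000 − 1.70000) / (23.59823 − (-7.52605))
   = 3.60000 − (44.8366370)/(31.1242800) = 2.1594322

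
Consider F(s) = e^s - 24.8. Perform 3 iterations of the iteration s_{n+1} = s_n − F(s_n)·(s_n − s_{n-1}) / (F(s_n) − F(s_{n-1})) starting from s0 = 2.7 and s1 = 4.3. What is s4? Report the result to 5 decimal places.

F(2.7) = -9.9202683, F(4.3) = 48.8997937
s2 = 4.3000000 − 48.8997937·(4.3000000 − 2.7000000) / (48.8997937 − (-9.9202683)) = 4.3000000 − (78.2396699)/(58.8200620) = 2.9698472
F(2.9698472) = -5.3110585
s3 = 2.9698472 − (-5.3110585)·(2.9698472 − 4.3000000) / (-5.3110585 − 48.8997937) = 2.9698472 − (7.0645193)/(-54.2108522) = 3.1001628
F(3.1001628) = -2.5984347
s4 = 3.1001628 − (-2.5984347)·(3.1001628 − 2.9698472) / (-2.5984347 − (-5.3110585)) = 3.1001628 − (-0.3386166)/(2.7126238) = 3.2249927

3.22499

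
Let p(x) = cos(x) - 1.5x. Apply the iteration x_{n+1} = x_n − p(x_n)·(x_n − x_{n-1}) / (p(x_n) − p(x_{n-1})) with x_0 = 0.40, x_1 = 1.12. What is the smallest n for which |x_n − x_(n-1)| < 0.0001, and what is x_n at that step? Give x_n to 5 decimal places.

p(0.40) = 0.3210610, p(1.12) = -1.2443176
x_2 = 1.1200000 − (-1.2443176)·(0.7200000)/(-1.5653785) = 0.5476729;  |Δ| = 0.5723271
p(0.5476729) = 0.0322293
x_3 = 0.5476729 − 0.0322293·(-0.5723271)/(1.2765469) = 0.5621225;  |Δ| = 0.0144497
p(0.5621225) = 0.0029419
x_4 = 0.5621225 − 0.0029419·(0.0144497)/(-0.0292874) = 0.5635740;  |Δ| = 0.0014515
p(0.5635740) = -0.0000098
x_5 = 0.5635740 − (-0.0000098)·(0.0014515)/(-0.0029517) = 0.5635692;  |Δ| = 0.0000048
|x_5 − x_4| = 0.0000048 < 0.0001

n = 5, x_n = 0.56357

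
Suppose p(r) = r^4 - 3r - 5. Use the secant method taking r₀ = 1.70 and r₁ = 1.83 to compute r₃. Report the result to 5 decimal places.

p(1.70) = -1.7479000, p(1.83) = 0.7251312
r₂ = 1.8300000 − 0.7251312·(1.8300000 − 1.7000000) / (0.7251312 − (-1.7479000)) = 1.8300000 − (0.0942671)/(2.4730312) = 1.7918820
p(1.7918820) = -0.0661459
r₃ = 1.7918820 − (-0.0661459)·(1.7918820 − 1.8300000) / (-0.0661459 − 0.7251312) = 1.7918820 − (0.0025213)/(-0.7912771) = 1.7950684

1.79507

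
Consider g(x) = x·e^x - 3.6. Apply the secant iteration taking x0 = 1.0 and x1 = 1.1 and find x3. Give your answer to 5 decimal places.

1.14511

g(1.0) = -0.8817182, g(1.1) = -0.2954174
x2 = 1.1000000 − (-0.2954174)·(1.1000000 − 1.0000000) / (-0.2954174 − (-0.8817182)) = 1.1000000 − (-0.0295417)/(0.5863008) = 1.1503867
g(1.1503867) = 0.0345480
x3 = 1.1503867 − 0.0345480·(1.1503867 − 1.1000000) / (0.0345480 − (-0.2954174)) = 1.1503867 − (0.0017408)/(0.3299654) = 1.1451111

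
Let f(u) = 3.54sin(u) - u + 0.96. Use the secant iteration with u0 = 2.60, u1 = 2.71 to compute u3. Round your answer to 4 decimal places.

2.6454

f(2.60) = 0.184875, f(2.71) = -0.269154
u2 = 2.710000 − (-0.269154)·(2.710000 − 2.600000) / (-0.269154 − 0.184875) = 2.710000 − (-0.029607)/(-0.454029) = 2.644791
f(2.644791) = 0.002432
u3 = 2.644791 − 0.002432·(2.644791 − 2.710000) / (0.002432 − (-0.269154)) = 2.644791 − (-0.000159)/(0.271587) = 2.645375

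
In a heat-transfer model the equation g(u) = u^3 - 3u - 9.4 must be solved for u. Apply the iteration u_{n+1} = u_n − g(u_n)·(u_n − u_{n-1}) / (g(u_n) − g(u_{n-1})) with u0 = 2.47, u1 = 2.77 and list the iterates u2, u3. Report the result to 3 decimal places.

g(2.47) = -1.74078, g(2.77) = 3.54393
u2 = 2.77000 − 3.54393·(2.77000 − 2.47000) / (3.54393 − (-1.74078)) = 2.77000 − (1.06318)/(5.28471) = 2.56882
g(2.56882) = -0.15524
u3 = 2.56882 − (-0.15524)·(2.56882 − 2.77000) / (-0.15524 − 3.54393) = 2.56882 − (0.03123)/(-3.69918) = 2.57726

2.569, 2.577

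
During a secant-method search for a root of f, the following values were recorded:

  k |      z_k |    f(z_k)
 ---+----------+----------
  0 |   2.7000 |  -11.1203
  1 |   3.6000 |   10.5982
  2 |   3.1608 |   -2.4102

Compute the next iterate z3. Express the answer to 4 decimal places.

z3 = 3.1608 − (-2.4102)·(3.1608 − 3.6000) / (-2.4102 − 10.5982)
   = 3.1608 − (1.058560)/(-13.008400) = 3.242175

3.2422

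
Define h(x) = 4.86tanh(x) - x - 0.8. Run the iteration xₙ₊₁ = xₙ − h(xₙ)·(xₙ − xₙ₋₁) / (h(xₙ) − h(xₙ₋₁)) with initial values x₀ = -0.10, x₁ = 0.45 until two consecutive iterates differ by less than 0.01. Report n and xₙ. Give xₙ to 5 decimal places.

n = 4, xₙ = 0.21114

h(-0.10) = -1.1843865, h(0.45) = 0.8004292
x₂ = 0.4500000 − 0.8004292·(0.5500000)/(1.9848156) = 0.2281980;  |Δ| = 0.2218020
h(0.2281980) = 0.0619862
x₃ = 0.2281980 − 0.0619862·(-0.2218020)/(-0.7384430) = 0.2095796;  |Δ| = 0.0186184
h(0.2095796) = -0.0056783
x₄ = 0.2095796 − (-0.0056783)·(-0.0186184)/(-0.0676645) = 0.2111420;  |Δ| = 0.0015624
|x₄ − x₃| = 0.0015624 < 0.01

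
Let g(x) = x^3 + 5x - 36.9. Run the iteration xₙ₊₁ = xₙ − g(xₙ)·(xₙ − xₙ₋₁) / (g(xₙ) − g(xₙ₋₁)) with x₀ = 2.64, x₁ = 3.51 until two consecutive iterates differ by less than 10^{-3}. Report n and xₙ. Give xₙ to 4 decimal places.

n = 5, xₙ = 2.8329

g(2.64) = -5.300256, g(3.51) = 23.893551
x₂ = 3.510000 − 23.893551·(0.870000)/(29.193807) = 2.797952;  |Δ| = 0.712048
g(2.797952) = -1.006371
x₃ = 2.797952 − (-1.006371)·(-0.712048)/(-24.899922) = 2.826731;  |Δ| = 0.028779
g(2.826731) = -0.179620
x₄ = 2.826731 − (-0.179620)·(0.028779)/(0.826751) = 2.832983;  |Δ| = 0.006252
g(2.832983) = 0.001852
x₅ = 2.832983 − 0.001852·(0.006252)/(0.181473) = 2.832919;  |Δ| = 0.000064
|x₅ − x₄| = 0.000064 < 10^{-3}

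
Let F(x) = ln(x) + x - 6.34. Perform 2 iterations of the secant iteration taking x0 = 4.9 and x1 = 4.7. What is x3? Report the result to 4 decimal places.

4.7763

F(4.9) = 0.149235, F(4.7) = -0.092437
x2 = 4.700000 − (-0.092437)·(4.700000 − 4.900000) / (-0.092437 − 0.149235) = 4.700000 − (0.018487)/(-0.241673) = 4.776498
F(4.776498) = 0.000206
x3 = 4.776498 − 0.000206·(4.776498 − 4.700000) / (0.000206 − (-0.092437)) = 4.776498 − (0.000016)/(0.092643) = 4.776328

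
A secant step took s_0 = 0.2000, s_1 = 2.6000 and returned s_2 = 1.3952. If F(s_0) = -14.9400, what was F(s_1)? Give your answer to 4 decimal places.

15.0600

The secant line through (0.2000, -14.9400) and (2.6000, F(s_1)) crosses zero at s_2 = 1.3952.
So (0.2000, -14.9400), (2.6000, F(s_1)), (1.3952, 0) are collinear:
F(s_1) = -14.9400 · (2.6000 − 1.3952) / (0.2000 − 1.3952) = -14.9400 · (1.204800)/(-1.195200) = 15.060000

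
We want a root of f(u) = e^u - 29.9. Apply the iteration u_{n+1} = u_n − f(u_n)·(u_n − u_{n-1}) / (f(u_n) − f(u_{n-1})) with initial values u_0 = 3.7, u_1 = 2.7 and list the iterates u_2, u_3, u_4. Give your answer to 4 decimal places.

3.2875, 3.4418, 3.3954

f(3.7) = 10.547304, f(2.7) = -15.020268
u_2 = 2.700000 − (-15.020268)·(2.700000 − 3.700000) / (-15.020268 − 10.547304) = 2.700000 − (15.020268)/(-25.567573) = 3.287473
f(3.287473) = -3.124872
u_3 = 3.287473 − (-3.124872)·(3.287473 − 2.700000) / (-3.124872 − (-15.020268)) = 3.287473 − (-1.835779)/(11.895396) = 3.441800
f(3.441800) = 1.343154
u_4 = 3.441800 − 1.343154·(3.441800 − 3.287473) / (1.343154 − (-3.124872)) = 3.441800 − (0.207285)/(4.468026) = 3.395407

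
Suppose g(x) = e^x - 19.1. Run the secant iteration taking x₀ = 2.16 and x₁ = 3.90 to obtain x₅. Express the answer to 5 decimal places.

2.94773

g(2.16) = -10.4288623, g(3.90) = 30.3024491
x₂ = 3.9000000 − 30.3024491·(3.9000000 − 2.1600000) / (30.3024491 − (-10.4288623)) = 3.9000000 − (52.7262614)/(40.7313114) = 2.6055103
g(2.6055103) = -5.5618674
x₃ = 2.6055103 − (-5.5618674)·(2.6055103 − 3.9000000) / (-5.5618674 − 30.3024491) = 2.6055103 − (7.1997798)/(-35.8643165) = 2.8062609
g(2.8062609) = -2.5520728
x₄ = 2.8062609 − (-2.5520728)·(2.8062609 − 2.6055103) / (-2.5520728 − (-5.5618674)) = 2.8062609 − (-0.5123299)/(3.0097946) = 2.9764817
g(2.9764817) = 0.5186715
x₅ = 2.9764817 − 0.5186715·(2.9764817 − 2.8062609) / (0.5186715 − (-2.5520728)) = 2.9764817 − (0.0882887)/(3.0707442) = 2.9477302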